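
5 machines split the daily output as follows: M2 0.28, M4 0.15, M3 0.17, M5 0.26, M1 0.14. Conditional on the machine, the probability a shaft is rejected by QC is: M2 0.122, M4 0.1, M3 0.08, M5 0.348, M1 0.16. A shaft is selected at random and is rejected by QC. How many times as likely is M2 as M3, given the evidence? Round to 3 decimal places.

By Bayes' rule, posterior ∝ prior × likelihood:
  M2: 0.28 × 0.122 = 0.03416
  M4: 0.15 × 0.1 = 0.015
  M3: 0.17 × 0.08 = 0.0136
  M5: 0.26 × 0.348 = 0.09048
  M1: 0.14 × 0.16 = 0.0224
Normalizing constant = 0.17564.
The ratio is 0.03416 / 0.0136 (the normalizer cancels) = 2.512.

2.512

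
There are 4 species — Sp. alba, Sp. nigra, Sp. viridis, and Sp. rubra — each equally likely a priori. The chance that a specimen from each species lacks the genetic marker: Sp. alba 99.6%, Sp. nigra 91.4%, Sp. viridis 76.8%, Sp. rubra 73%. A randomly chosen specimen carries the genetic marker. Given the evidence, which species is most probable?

Taking complements, P(marker | each) = Sp. alba 0.004, Sp. nigra 0.086, Sp. viridis 0.232, Sp. rubra 0.27.
Since the prior is uniform, the posterior is proportional to the likelihood:
  Sp. alba: 0.004
  Sp. nigra: 0.086
  Sp. viridis: 0.232
  Sp. rubra: 0.27
Normalizing constant = 0.592.
Largest term belongs to Sp. rubra, so Sp. rubra is most probable.

Sp. rubra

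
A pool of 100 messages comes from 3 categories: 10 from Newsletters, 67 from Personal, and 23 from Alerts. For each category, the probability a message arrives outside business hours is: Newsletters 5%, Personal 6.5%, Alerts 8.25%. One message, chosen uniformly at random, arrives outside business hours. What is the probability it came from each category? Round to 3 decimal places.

Prior × likelihood for each hypothesis:
  Newsletters: 0.1 × 0.05 = 0.005
  Personal: 0.67 × 0.065 = 0.04355
  Alerts: 0.23 × 0.0825 = 0.018975
Total = 0.067525.
P(Newsletters | off-hours) = 0.005/0.067525 ≈ 0.074
P(Personal | off-hours) = 0.04355/0.067525 ≈ 0.645
P(Alerts | off-hours) = 0.018975/0.067525 ≈ 0.281
(Check: 0.074+0.645+0.281 = 1.000.)

Newsletters 0.074, Personal 0.645, Alerts 0.281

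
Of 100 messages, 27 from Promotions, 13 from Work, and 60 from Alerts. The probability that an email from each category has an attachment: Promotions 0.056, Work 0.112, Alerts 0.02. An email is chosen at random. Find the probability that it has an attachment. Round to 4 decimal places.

By Bayes' rule, posterior ∝ prior × likelihood:
  Promotions: 0.27 × 0.056 = 0.01512
  Work: 0.13 × 0.112 = 0.01456
  Alerts: 0.6 × 0.02 = 0.012
P(attachment) = 0.01512 + 0.01456 + 0.012 = 0.04168 → 0.0417.

0.0417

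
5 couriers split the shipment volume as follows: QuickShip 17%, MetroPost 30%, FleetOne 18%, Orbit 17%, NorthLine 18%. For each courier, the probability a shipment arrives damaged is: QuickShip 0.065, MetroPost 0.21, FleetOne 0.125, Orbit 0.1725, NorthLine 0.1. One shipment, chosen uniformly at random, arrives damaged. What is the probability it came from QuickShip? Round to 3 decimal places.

Unnormalized posteriors (prior × likelihood):
  QuickShip: 0.17 × 0.065 = 0.01105
  MetroPost: 0.3 × 0.21 = 0.063
  FleetOne: 0.18 × 0.125 = 0.0225
  Orbit: 0.17 × 0.1725 = 0.029325
  NorthLine: 0.18 × 0.1 = 0.018
Total = 0.143875.
P(QuickShip | evidence) = 0.01105 / 0.143875 ≈ 0.077.

0.077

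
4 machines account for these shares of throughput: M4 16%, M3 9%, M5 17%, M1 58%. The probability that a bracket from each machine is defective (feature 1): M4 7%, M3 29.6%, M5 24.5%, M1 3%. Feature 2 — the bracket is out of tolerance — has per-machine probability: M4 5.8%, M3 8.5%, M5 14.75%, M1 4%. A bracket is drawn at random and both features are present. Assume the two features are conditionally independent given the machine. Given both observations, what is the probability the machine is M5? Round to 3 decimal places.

0.630

Prior × likelihood for each hypothesis:
  M4: 0.16 × 0.07 × 0.058 = 0.0006496
  M3: 0.09 × 0.296 × 0.085 = 0.0022644
  M5: 0.17 × 0.245 × 0.1475 = 0.006143375
  M1: 0.58 × 0.03 × 0.04 = 0.000696
Total = 0.009753375.
P(M5 | evidence) = 0.006143375 / 0.009753375 ≈ 0.630.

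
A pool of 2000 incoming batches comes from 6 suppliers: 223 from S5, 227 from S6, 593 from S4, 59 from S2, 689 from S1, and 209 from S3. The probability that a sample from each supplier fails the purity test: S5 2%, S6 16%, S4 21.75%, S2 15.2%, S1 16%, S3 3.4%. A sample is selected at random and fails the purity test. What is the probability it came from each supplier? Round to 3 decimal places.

Prior × likelihood for each hypothesis:
  S5: 0.1115 × 0.02 = 0.00223
  S6: 0.1135 × 0.16 = 0.01816
  S4: 0.2965 × 0.2175 = 0.06448875
  S2: 0.0295 × 0.152 = 0.004484
  S1: 0.3445 × 0.16 = 0.05512
  S3: 0.1045 × 0.034 = 0.003553
Sum = 0.14803575.
P(S5 | off-spec) = 0.00223/0.14803575 ≈ 0.015
P(S6 | off-spec) = 0.01816/0.14803575 ≈ 0.123
P(S4 | off-spec) = 0.06448875/0.14803575 ≈ 0.436
P(S2 | off-spec) = 0.004484/0.14803575 ≈ 0.030
P(S1 | off-spec) = 0.05512/0.14803575 ≈ 0.372
P(S3 | off-spec) = 0.003553/0.14803575 ≈ 0.024
(Check: 0.015+0.123+0.436+0.030+0.372+0.024 = 1.000.)

S5 0.015, S6 0.123, S4 0.436, S2 0.030, S1 0.372, S3 0.024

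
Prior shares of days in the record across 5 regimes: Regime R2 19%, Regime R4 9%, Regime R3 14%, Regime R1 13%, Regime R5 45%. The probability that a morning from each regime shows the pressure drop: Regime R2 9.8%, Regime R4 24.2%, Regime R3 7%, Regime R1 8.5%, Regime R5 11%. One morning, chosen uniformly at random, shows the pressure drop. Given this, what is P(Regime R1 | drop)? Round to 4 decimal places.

Unnormalized posteriors (prior × likelihood):
  Regime R2: 0.19 × 0.098 = 0.01862
  Regime R4: 0.09 × 0.242 = 0.02178
  Regime R3: 0.14 × 0.07 = 0.0098
  Regime R1: 0.13 × 0.085 = 0.01105
  Regime R5: 0.45 × 0.11 = 0.0495
Total = 0.11075.
P(Regime R1 | evidence) = 0.01105 / 0.11075 ≈ 0.0998.

0.0998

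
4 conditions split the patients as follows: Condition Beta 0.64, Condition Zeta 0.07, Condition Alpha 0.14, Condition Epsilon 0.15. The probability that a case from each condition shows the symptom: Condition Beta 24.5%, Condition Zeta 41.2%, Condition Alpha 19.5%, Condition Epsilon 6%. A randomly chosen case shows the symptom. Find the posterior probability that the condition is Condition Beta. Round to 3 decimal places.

0.706

By Bayes' rule, posterior ∝ prior × likelihood:
  Condition Beta: 0.64 × 0.245 = 0.1568
  Condition Zeta: 0.07 × 0.412 = 0.02884
  Condition Alpha: 0.14 × 0.195 = 0.0273
  Condition Epsilon: 0.15 × 0.06 = 0.009
Sum = 0.22194.
P(Condition Beta | evidence) = 0.1568 / 0.22194 ≈ 0.706.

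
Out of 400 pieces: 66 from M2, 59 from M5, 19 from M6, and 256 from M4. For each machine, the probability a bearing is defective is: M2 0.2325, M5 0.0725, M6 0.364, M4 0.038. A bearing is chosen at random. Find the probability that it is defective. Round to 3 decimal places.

By Bayes' rule, posterior ∝ prior × likelihood:
  M2: 0.165 × 0.2325 = 0.0383625
  M5: 0.1475 × 0.0725 = 0.01069375
  M6: 0.0475 × 0.364 = 0.01729
  M4: 0.64 × 0.038 = 0.02432
P(defective) = 0.0383625 + 0.01069375 + 0.01729 + 0.02432 = 0.09066625 → 0.091.

0.091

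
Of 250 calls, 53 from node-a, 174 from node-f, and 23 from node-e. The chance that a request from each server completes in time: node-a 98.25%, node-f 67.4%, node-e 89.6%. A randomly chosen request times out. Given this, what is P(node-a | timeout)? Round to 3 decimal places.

Taking complements, P(timeout | each) = node-a 0.0175, node-f 0.326, node-e 0.104.
Compute prior × likelihood for every hypothesis:
  node-a: 0.212 × 0.0175 = 0.00371
  node-f: 0.696 × 0.326 = 0.226896
  node-e: 0.092 × 0.104 = 0.009568
Total = 0.240174.
P(node-a | evidence) = 0.00371 / 0.240174 ≈ 0.015.

0.015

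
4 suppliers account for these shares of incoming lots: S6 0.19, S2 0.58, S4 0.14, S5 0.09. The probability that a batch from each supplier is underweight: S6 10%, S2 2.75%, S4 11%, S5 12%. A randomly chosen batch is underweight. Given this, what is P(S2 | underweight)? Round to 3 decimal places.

0.261

Unnormalized posteriors (prior × likelihood):
  S6: 0.19 × 0.1 = 0.019
  S2: 0.58 × 0.0275 = 0.01595
  S4: 0.14 × 0.11 = 0.0154
  S5: 0.09 × 0.12 = 0.0108
Total = 0.06115.
P(S2 | evidence) = 0.01595 / 0.06115 ≈ 0.261.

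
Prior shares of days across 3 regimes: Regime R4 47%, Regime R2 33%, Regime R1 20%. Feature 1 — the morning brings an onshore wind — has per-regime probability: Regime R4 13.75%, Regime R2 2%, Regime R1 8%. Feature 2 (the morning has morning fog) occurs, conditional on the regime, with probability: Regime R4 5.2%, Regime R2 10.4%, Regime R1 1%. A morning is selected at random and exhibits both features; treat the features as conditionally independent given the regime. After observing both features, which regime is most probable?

Compute prior × likelihood for every hypothesis:
  Regime R4: 0.47 × 0.1375 × 0.052 = 0.0033605
  Regime R2: 0.33 × 0.02 × 0.104 = 0.0006864
  Regime R1: 0.2 × 0.08 × 0.01 = 0.00016
Sum = 0.0042069.
Largest term belongs to Regime R4, so Regime R4 is most probable.

Regime R4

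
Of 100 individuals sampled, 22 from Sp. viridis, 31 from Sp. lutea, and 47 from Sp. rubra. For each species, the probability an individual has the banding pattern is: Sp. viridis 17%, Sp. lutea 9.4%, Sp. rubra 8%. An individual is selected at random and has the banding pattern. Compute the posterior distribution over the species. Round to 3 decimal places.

Sp. viridis 0.359, Sp. lutea 0.280, Sp. rubra 0.361

Compute prior × likelihood for every hypothesis:
  Sp. viridis: 0.22 × 0.17 = 0.0374
  Sp. lutea: 0.31 × 0.094 = 0.02914
  Sp. rubra: 0.47 × 0.08 = 0.0376
Normalizing constant = 0.10414.
P(Sp. viridis | banded) = 0.0374/0.10414 ≈ 0.359
P(Sp. lutea | banded) = 0.02914/0.10414 ≈ 0.280
P(Sp. rubra | banded) = 0.0376/0.10414 ≈ 0.361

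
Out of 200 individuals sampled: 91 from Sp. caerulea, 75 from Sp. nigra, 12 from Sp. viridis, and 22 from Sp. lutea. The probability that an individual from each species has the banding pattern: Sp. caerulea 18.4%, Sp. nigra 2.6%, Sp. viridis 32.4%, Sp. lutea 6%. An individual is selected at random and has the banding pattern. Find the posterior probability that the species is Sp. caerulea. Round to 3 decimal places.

Compute prior × likelihood for every hypothesis:
  Sp. caerulea: 0.455 × 0.184 = 0.08372
  Sp. nigra: 0.375 × 0.026 = 0.00975
  Sp. viridis: 0.06 × 0.324 = 0.01944
  Sp. lutea: 0.11 × 0.06 = 0.0066
Normalizing constant = 0.11951.
P(Sp. caerulea | evidence) = 0.08372 / 0.11951 ≈ 0.701.

0.701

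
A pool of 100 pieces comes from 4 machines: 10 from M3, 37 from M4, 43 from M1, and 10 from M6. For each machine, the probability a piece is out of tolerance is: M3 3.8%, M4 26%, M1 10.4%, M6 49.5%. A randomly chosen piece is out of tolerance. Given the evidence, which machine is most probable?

By Bayes' rule, posterior ∝ prior × likelihood:
  M3: 0.1 × 0.038 = 0.0038
  M4: 0.37 × 0.26 = 0.0962
  M1: 0.43 × 0.104 = 0.04472
  M6: 0.1 × 0.495 = 0.0495
Normalizing constant = 0.19422.
Largest term belongs to M4, so M4 is most probable.

M4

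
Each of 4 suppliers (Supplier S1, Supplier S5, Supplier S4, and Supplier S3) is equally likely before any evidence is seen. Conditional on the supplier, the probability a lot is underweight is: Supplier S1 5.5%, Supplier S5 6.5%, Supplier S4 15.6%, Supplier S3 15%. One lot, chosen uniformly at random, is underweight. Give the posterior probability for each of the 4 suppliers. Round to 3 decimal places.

Supplier S1 0.129, Supplier S5 0.153, Supplier S4 0.366, Supplier S3 0.352

Since the prior is uniform, the posterior is proportional to the likelihood:
  Supplier S1: 0.055
  Supplier S5: 0.065
  Supplier S4: 0.156
  Supplier S3: 0.15
Sum = 0.426.
P(Supplier S1 | underweight) = 0.055/0.426 ≈ 0.129
P(Supplier S5 | underweight) = 0.065/0.426 ≈ 0.153
P(Supplier S4 | underweight) = 0.156/0.426 ≈ 0.366
P(Supplier S3 | underweight) = 0.15/0.426 ≈ 0.352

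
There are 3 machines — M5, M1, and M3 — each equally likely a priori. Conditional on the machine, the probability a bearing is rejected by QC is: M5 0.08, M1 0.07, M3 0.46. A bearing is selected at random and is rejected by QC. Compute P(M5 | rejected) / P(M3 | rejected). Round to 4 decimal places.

0.1739

Since the prior is uniform, the posterior is proportional to the likelihood:
  M5: 0.08
  M1: 0.07
  M3: 0.46
Total = 0.61.
The ratio is 0.08 / 0.46 (the normalizer cancels) = 0.1739.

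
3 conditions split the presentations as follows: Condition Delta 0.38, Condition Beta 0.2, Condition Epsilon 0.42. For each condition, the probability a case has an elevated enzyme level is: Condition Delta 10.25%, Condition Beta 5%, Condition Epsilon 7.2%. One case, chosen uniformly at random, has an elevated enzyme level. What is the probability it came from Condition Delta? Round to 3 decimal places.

0.492

By Bayes' rule, posterior ∝ prior × likelihood:
  Condition Delta: 0.38 × 0.1025 = 0.03895
  Condition Beta: 0.2 × 0.05 = 0.01
  Condition Epsilon: 0.42 × 0.072 = 0.03024
Total = 0.07919.
P(Condition Delta | evidence) = 0.03895 / 0.07919 ≈ 0.492.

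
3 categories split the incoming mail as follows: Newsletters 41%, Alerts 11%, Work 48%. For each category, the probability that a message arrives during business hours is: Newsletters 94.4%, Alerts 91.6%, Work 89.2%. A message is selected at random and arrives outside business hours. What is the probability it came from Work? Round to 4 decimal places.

0.6168

Taking complements, P(off-hours | each) = Newsletters 0.056, Alerts 0.084, Work 0.108.
Unnormalized posteriors (prior × likelihood):
  Newsletters: 0.41 × 0.056 = 0.02296
  Alerts: 0.11 × 0.084 = 0.00924
  Work: 0.48 × 0.108 = 0.05184
Sum = 0.08404.
P(Work | evidence) = 0.05184 / 0.08404 ≈ 0.6168.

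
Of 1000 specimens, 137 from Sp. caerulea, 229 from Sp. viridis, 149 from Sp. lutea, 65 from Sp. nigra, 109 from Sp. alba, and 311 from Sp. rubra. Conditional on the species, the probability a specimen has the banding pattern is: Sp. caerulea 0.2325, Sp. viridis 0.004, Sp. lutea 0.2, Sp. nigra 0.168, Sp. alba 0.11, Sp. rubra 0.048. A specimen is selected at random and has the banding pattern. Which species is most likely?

By Bayes' rule, posterior ∝ prior × likelihood:
  Sp. caerulea: 0.137 × 0.2325 = 0.0318525
  Sp. viridis: 0.229 × 0.004 = 0.000916
  Sp. lutea: 0.149 × 0.2 = 0.0298
  Sp. nigra: 0.065 × 0.168 = 0.01092
  Sp. alba: 0.109 × 0.11 = 0.01199
  Sp. rubra: 0.311 × 0.048 = 0.014928
Sum = 0.1004065.
Largest term belongs to Sp. caerulea, so Sp. caerulea is most probable.

Sp. caerulea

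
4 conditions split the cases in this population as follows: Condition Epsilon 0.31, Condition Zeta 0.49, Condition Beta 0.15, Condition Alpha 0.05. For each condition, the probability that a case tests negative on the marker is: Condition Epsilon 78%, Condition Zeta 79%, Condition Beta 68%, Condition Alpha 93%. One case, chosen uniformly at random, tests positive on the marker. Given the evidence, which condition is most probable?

Taking complements, P(marker-positive | each) = Condition Epsilon 0.22, Condition Zeta 0.21, Condition Beta 0.32, Condition Alpha 0.07.
Compute prior × likelihood for every hypothesis:
  Condition Epsilon: 0.31 × 0.22 = 0.0682
  Condition Zeta: 0.49 × 0.21 = 0.1029
  Condition Beta: 0.15 × 0.32 = 0.048
  Condition Alpha: 0.05 × 0.07 = 0.0035
Normalizing constant = 0.2226.
Largest term belongs to Condition Zeta, so Condition Zeta is most probable.

Condition Zeta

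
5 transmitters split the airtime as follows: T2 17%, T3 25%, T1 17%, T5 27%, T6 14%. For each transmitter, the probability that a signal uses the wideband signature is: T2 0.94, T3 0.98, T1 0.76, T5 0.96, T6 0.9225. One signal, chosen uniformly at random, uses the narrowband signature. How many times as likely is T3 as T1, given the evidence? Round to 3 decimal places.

0.123

Taking complements, P(narrowband | each) = T2 0.06, T3 0.02, T1 0.24, T5 0.04, T6 0.0775.
Compute prior × likelihood for every hypothesis:
  T2: 0.17 × 0.06 = 0.0102
  T3: 0.25 × 0.02 = 0.005
  T1: 0.17 × 0.24 = 0.0408
  T5: 0.27 × 0.04 = 0.0108
  T6: 0.14 × 0.0775 = 0.01085
Total = 0.07765.
The ratio is 0.005 / 0.0408 (the normalizer cancels) = 0.123.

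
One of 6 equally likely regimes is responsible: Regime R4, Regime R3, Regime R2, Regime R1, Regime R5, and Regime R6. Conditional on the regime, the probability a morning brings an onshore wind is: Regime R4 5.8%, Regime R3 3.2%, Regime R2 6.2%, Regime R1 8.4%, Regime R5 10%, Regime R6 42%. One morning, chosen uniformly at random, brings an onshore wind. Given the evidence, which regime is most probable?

With a uniform prior (1/6 each), posterior ∝ likelihood:
  Regime R4: 0.058
  Regime R3: 0.032
  Regime R2: 0.062
  Regime R1: 0.084
  Regime R5: 0.1
  Regime R6: 0.42
Total = 0.756.
Largest term belongs to Regime R6, so Regime R6 is most probable.

Regime R6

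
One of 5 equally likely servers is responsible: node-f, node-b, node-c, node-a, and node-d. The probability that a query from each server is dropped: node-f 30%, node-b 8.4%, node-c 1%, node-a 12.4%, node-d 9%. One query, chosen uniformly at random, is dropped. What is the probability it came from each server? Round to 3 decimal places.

With a uniform prior (1/5 each), posterior ∝ likelihood:
  node-f: 0.3
  node-b: 0.084
  node-c: 0.01
  node-a: 0.124
  node-d: 0.09
Normalizing constant = 0.608.
P(node-f | dropped) = 0.3/0.608 ≈ 0.493
P(node-b | dropped) = 0.084/0.608 ≈ 0.138
P(node-c | dropped) = 0.01/0.608 ≈ 0.016
P(node-a | dropped) = 0.124/0.608 ≈ 0.204
P(node-d | dropped) = 0.09/0.608 ≈ 0.148

node-f 0.493, node-b 0.138, node-c 0.016, node-a 0.204, node-d 0.148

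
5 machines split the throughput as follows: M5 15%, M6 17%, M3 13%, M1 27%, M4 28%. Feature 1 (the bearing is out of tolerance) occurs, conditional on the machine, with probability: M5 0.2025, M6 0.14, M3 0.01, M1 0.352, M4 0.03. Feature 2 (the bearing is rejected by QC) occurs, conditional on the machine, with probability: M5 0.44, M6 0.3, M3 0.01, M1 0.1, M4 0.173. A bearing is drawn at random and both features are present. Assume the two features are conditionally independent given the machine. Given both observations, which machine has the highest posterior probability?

M5

Compute prior × likelihood for every hypothesis:
  M5: 0.15 × 0.2025 × 0.44 = 0.013365
  M6: 0.17 × 0.14 × 0.3 = 0.00714
  M3: 0.13 × 0.01 × 0.01 = 0.000013
  M1: 0.27 × 0.352 × 0.1 = 0.009504
  M4: 0.28 × 0.03 × 0.173 = 0.0014532
Normalizing constant = 0.0314752.
Largest term belongs to M5, so M5 is most probable.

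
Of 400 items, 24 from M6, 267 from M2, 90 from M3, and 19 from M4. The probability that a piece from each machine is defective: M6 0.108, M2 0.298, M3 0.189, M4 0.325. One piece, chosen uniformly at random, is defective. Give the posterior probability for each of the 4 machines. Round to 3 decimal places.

M6 0.025, M2 0.755, M3 0.161, M4 0.059

By Bayes' rule, posterior ∝ prior × likelihood:
  M6: 0.06 × 0.108 = 0.00648
  M2: 0.6675 × 0.298 = 0.198915
  M3: 0.225 × 0.189 = 0.042525
  M4: 0.0475 × 0.325 = 0.0154375
Total = 0.2633575.
P(M6 | defective) = 0.00648/0.2633575 ≈ 0.025
P(M2 | defective) = 0.198915/0.2633575 ≈ 0.755
P(M3 | defective) = 0.042525/0.2633575 ≈ 0.161
P(M4 | defective) = 0.0154375/0.2633575 ≈ 0.059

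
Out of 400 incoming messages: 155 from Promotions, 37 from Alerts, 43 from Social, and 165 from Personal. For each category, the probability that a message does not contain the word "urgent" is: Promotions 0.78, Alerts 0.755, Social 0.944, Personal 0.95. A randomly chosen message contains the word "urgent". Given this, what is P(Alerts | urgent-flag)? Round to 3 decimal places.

Taking complements, P(urgent-flag | each) = Promotions 0.22, Alerts 0.245, Social 0.056, Personal 0.05.
Compute prior × likelihood for every hypothesis:
  Promotions: 0.3875 × 0.22 = 0.08525
  Alerts: 0.0925 × 0.245 = 0.0226625
  Social: 0.1075 × 0.056 = 0.00602
  Personal: 0.4125 × 0.05 = 0.020625
Sum = 0.1345575.
P(Alerts | evidence) = 0.0226625 / 0.1345575 ≈ 0.168.

0.168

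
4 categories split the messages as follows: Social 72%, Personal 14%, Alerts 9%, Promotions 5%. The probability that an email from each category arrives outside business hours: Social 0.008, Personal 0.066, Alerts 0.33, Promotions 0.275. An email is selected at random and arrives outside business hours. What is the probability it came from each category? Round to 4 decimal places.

By Bayes' rule, posterior ∝ prior × likelihood:
  Social: 0.72 × 0.008 = 0.00576
  Personal: 0.14 × 0.066 = 0.00924
  Alerts: 0.09 × 0.33 = 0.0297
  Promotions: 0.05 × 0.275 = 0.01375
Sum = 0.05845.
P(Social | off-hours) = 0.00576/0.05845 ≈ 0.0985
P(Personal | off-hours) = 0.00924/0.05845 ≈ 0.1581
P(Alerts | off-hours) = 0.0297/0.05845 ≈ 0.5081
P(Promotions | off-hours) = 0.01375/0.05845 ≈ 0.2352

Social 0.0985, Personal 0.1581, Alerts 0.5081, Promotions 0.2352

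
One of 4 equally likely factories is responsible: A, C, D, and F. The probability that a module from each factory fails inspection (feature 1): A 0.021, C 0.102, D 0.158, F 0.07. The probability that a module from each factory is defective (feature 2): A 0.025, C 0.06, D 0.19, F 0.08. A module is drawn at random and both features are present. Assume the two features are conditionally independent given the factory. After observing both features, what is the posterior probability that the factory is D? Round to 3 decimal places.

0.710

With a uniform prior (1/4 each), posterior ∝ likelihood:
  A: 0.021 × 0.025 = 0.000525
  C: 0.102 × 0.06 = 0.00612
  D: 0.158 × 0.19 = 0.03002
  F: 0.07 × 0.08 = 0.0056
Total = 0.042265.
P(D | evidence) = 0.03002 / 0.042265 ≈ 0.710.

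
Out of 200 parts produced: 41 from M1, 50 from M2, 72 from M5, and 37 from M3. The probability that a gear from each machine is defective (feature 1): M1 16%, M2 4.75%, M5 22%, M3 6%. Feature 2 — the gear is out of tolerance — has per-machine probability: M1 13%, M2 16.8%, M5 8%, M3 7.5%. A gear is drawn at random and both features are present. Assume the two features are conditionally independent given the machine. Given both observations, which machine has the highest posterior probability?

Compute prior × likelihood for every hypothesis:
  M1: 0.205 × 0.16 × 0.13 = 0.004264
  M2: 0.25 × 0.0475 × 0.168 = 0.001995
  M5: 0.36 × 0.22 × 0.08 = 0.006336
  M3: 0.185 × 0.06 × 0.075 = 0.0008325
Normalizing constant = 0.0134275.
Largest term belongs to M5, so M5 is most probable.

M5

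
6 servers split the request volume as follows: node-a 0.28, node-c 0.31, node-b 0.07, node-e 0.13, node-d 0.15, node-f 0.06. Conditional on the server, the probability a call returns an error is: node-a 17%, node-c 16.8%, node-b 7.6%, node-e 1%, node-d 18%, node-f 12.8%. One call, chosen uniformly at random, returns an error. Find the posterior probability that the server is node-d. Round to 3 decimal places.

0.192

Unnormalized posteriors (prior × likelihood):
  node-a: 0.28 × 0.17 = 0.0476
  node-c: 0.31 × 0.168 = 0.05208
  node-b: 0.07 × 0.076 = 0.00532
  node-e: 0.13 × 0.01 = 0.0013
  node-d: 0.15 × 0.18 = 0.027
  node-f: 0.06 × 0.128 = 0.00768
Sum = 0.14098.
P(node-d | evidence) = 0.027 / 0.14098 ≈ 0.192.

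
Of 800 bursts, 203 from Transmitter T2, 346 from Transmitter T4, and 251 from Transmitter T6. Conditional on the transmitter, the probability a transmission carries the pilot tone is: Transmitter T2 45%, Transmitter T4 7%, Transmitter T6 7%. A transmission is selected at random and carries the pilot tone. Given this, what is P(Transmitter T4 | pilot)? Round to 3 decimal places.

0.182

By Bayes' rule, posterior ∝ prior × likelihood:
  Transmitter T2: 0.25375 × 0.45 = 0.1141875
  Transmitter T4: 0.4325 × 0.07 = 0.030275
  Transmitter T6: 0.31375 × 0.07 = 0.0219625
Normalizing constant = 0.166425.
P(Transmitter T4 | evidence) = 0.030275 / 0.166425 ≈ 0.182.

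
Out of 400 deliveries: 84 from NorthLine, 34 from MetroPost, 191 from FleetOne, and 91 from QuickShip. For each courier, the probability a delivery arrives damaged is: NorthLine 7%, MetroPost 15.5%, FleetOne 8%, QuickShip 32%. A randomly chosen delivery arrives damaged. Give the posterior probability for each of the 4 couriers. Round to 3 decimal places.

NorthLine 0.106, MetroPost 0.095, FleetOne 0.275, QuickShip 0.524

Compute prior × likelihood for every hypothesis:
  NorthLine: 0.21 × 0.07 = 0.0147
  MetroPost: 0.085 × 0.155 = 0.013175
  FleetOne: 0.4775 × 0.08 = 0.0382
  QuickShip: 0.2275 × 0.32 = 0.0728
Normalizing constant = 0.138875.
P(NorthLine | damaged) = 0.0147/0.138875 ≈ 0.106
P(MetroPost | damaged) = 0.013175/0.138875 ≈ 0.095
P(FleetOne | damaged) = 0.0382/0.138875 ≈ 0.275
P(QuickShip | damaged) = 0.0728/0.138875 ≈ 0.524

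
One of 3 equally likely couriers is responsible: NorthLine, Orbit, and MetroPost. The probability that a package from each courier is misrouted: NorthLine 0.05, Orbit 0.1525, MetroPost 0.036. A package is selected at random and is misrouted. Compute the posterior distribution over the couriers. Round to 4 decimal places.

NorthLine 0.2096, Orbit 0.6394, MetroPost 0.1509

With a uniform prior (1/3 each), posterior ∝ likelihood:
  NorthLine: 0.05
  Orbit: 0.1525
  MetroPost: 0.036
Sum = 0.2385.
P(NorthLine | misrouted) = 0.05/0.2385 ≈ 0.2096
P(Orbit | misrouted) = 0.1525/0.2385 ≈ 0.6394
P(MetroPost | misrouted) = 0.036/0.2385 ≈ 0.1509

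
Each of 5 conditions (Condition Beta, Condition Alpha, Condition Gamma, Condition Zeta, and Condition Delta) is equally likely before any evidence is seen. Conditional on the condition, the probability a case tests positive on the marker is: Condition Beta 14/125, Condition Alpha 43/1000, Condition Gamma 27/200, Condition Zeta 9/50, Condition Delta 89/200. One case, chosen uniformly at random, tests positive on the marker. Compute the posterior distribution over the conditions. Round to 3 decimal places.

Since the prior is uniform, the posterior is proportional to the likelihood:
  Condition Beta: 0.112
  Condition Alpha: 0.043
  Condition Gamma: 0.135
  Condition Zeta: 0.18
  Condition Delta: 0.445
Total = 0.915.
P(Condition Beta | marker-positive) = 0.112/0.915 ≈ 0.122
P(Condition Alpha | marker-positive) = 0.043/0.915 ≈ 0.047
P(Condition Gamma | marker-positive) = 0.135/0.915 ≈ 0.148
P(Condition Zeta | marker-positive) = 0.18/0.915 ≈ 0.197
P(Condition Delta | marker-positive) = 0.445/0.915 ≈ 0.486
(Check: 0.122+0.047+0.148+0.197+0.486 = 1.000.)

Condition Beta 0.122, Condition Alpha 0.047, Condition Gamma 0.148, Condition Zeta 0.197, Condition Delta 0.486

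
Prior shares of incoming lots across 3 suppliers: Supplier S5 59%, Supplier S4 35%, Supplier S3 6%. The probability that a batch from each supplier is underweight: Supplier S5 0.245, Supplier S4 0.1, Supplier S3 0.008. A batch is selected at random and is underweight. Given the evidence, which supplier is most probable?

Supplier S5

By Bayes' rule, posterior ∝ prior × likelihood:
  Supplier S5: 0.59 × 0.245 = 0.14455
  Supplier S4: 0.35 × 0.1 = 0.035
  Supplier S3: 0.06 × 0.008 = 0.00048
Normalizing constant = 0.18003.
Largest term belongs to Supplier S5, so Supplier S5 is most probable.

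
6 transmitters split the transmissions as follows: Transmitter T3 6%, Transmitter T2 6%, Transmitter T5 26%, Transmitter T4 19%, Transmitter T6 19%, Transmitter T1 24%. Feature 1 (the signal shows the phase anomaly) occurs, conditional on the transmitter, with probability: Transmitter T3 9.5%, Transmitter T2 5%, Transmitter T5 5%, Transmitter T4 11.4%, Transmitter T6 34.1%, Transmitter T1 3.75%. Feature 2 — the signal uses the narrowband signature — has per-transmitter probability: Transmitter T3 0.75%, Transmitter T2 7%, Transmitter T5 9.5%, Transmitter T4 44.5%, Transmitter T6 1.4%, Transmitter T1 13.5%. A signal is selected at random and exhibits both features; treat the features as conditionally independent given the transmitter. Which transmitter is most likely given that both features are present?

Unnormalized posteriors (prior × likelihood):
  Transmitter T3: 0.06 × 0.095 × 0.0075 = 0.00004275
  Transmitter T2: 0.06 × 0.05 × 0.07 = 0.00021
  Transmitter T5: 0.26 × 0.05 × 0.095 = 0.001235
  Transmitter T4: 0.19 × 0.114 × 0.445 = 0.0096387
  Transmitter T6: 0.19 × 0.341 × 0.014 = 0.00090706
  Transmitter T1: 0.24 × 0.0375 × 0.135 = 0.001215
Total = 0.01324851.
Largest term belongs to Transmitter T4, so Transmitter T4 is most probable.

Transmitter T4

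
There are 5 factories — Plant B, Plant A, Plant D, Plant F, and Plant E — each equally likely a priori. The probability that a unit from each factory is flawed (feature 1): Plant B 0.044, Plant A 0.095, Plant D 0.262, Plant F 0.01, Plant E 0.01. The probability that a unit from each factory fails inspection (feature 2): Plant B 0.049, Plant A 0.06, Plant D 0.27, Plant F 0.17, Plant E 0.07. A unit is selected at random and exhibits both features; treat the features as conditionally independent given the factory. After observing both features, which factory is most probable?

With a uniform prior (1/5 each), posterior ∝ likelihood:
  Plant B: 0.044 × 0.049 = 0.002156
  Plant A: 0.095 × 0.06 = 0.0057
  Plant D: 0.262 × 0.27 = 0.07074
  Plant F: 0.01 × 0.17 = 0.0017
  Plant E: 0.01 × 0.07 = 0.0007
Normalizing constant = 0.080996.
Largest term belongs to Plant D, so Plant D is most probable.

Plant D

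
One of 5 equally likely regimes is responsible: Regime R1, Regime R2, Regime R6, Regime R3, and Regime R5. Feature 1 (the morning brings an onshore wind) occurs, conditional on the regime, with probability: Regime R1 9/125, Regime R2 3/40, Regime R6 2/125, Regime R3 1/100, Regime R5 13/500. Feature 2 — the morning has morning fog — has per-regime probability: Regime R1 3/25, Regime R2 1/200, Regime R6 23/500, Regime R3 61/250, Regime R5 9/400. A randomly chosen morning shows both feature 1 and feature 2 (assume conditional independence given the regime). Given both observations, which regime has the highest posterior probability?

With a uniform prior (1/5 each), posterior ∝ likelihood:
  Regime R1: 0.072 × 0.12 = 0.00864
  Regime R2: 0.075 × 0.005 = 0.000375
  Regime R6: 0.016 × 0.046 = 0.000736
  Regime R3: 0.01 × 0.244 = 0.00244
  Regime R5: 0.026 × 0.0225 = 0.000585
Normalizing constant = 0.012776.
Largest term belongs to Regime R1, so Regime R1 is most probable.

Regime R1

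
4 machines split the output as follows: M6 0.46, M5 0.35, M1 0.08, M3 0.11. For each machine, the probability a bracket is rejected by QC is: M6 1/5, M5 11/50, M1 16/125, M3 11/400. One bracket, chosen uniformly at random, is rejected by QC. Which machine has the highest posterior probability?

Compute prior × likelihood for every hypothesis:
  M6: 0.46 × 0.2 = 0.092
  M5: 0.35 × 0.22 = 0.077
  M1: 0.08 × 0.128 = 0.01024
  M3: 0.11 × 0.0275 = 0.003025
Total = 0.182265.
Largest term belongs to M6, so M6 is most probable.

M6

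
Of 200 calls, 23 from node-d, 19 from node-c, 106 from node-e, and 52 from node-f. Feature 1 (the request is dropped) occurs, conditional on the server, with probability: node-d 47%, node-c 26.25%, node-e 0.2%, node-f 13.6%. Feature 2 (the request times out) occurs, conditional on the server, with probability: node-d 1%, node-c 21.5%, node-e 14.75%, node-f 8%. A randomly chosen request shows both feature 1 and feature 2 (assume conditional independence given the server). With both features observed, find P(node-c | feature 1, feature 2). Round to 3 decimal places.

0.603

Unnormalized posteriors (prior × likelihood):
  node-d: 0.115 × 0.47 × 0.01 = 0.0005405
  node-c: 0.095 × 0.2625 × 0.215 = 0.0053615625
  node-e: 0.53 × 0.002 × 0.1475 = 0.00015635
  node-f: 0.26 × 0.136 × 0.08 = 0.0028288
Normalizing constant = 0.0088872125.
P(node-c | evidence) = 0.0053615625 / 0.0088872125 ≈ 0.603.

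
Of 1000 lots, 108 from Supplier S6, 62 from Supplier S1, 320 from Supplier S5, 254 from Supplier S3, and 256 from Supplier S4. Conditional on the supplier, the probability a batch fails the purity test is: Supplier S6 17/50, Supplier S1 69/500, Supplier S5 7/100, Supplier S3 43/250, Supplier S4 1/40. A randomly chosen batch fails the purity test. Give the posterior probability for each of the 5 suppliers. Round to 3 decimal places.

Supplier S6 0.312, Supplier S1 0.073, Supplier S5 0.190, Supplier S3 0.371, Supplier S4 0.054

Prior × likelihood for each hypothesis:
  Supplier S6: 0.108 × 0.34 = 0.03672
  Supplier S1: 0.062 × 0.138 = 0.008556
  Supplier S5: 0.32 × 0.07 = 0.0224
  Supplier S3: 0.254 × 0.172 = 0.043688
  Supplier S4: 0.256 × 0.025 = 0.0064
Total = 0.117764.
P(Supplier S6 | off-spec) = 0.03672/0.117764 ≈ 0.312
P(Supplier S1 | off-spec) = 0.008556/0.117764 ≈ 0.073
P(Supplier S5 | off-spec) = 0.0224/0.117764 ≈ 0.190
P(Supplier S3 | off-spec) = 0.043688/0.117764 ≈ 0.371
P(Supplier S4 | off-spec) = 0.0064/0.117764 ≈ 0.054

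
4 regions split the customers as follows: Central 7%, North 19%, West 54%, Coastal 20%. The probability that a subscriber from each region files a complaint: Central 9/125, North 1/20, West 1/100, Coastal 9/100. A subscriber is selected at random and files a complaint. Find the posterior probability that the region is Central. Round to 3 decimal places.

0.133

By Bayes' rule, posterior ∝ prior × likelihood:
  Central: 0.07 × 0.072 = 0.00504
  North: 0.19 × 0.05 = 0.0095
  West: 0.54 × 0.01 = 0.0054
  Coastal: 0.2 × 0.09 = 0.018
Normalizing constant = 0.03794.
P(Central | evidence) = 0.00504 / 0.03794 ≈ 0.133.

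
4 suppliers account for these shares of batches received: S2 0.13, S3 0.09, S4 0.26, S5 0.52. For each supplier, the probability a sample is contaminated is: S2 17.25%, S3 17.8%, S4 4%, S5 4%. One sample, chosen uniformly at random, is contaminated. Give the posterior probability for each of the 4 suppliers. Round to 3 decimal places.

S2 0.322, S3 0.230, S4 0.149, S5 0.299

By Bayes' rule, posterior ∝ prior × likelihood:
  S2: 0.13 × 0.1725 = 0.022425
  S3: 0.09 × 0.178 = 0.01602
  S4: 0.26 × 0.04 = 0.0104
  S5: 0.52 × 0.04 = 0.0208
Total = 0.069645.
P(S2 | contaminated) = 0.022425/0.069645 ≈ 0.322
P(S3 | contaminated) = 0.01602/0.069645 ≈ 0.230
P(S4 | contaminated) = 0.0104/0.069645 ≈ 0.149
P(S5 | contaminated) = 0.0208/0.069645 ≈ 0.299
(Check: 0.322+0.230+0.149+0.299 = 1.000.)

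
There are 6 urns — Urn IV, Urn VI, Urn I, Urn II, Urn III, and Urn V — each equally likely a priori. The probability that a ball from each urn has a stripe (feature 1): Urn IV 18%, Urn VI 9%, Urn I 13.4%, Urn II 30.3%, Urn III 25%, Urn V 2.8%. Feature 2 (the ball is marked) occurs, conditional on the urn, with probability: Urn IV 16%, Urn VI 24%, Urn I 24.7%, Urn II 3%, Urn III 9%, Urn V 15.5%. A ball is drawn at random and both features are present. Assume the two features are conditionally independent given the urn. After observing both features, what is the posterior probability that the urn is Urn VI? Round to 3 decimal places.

With a uniform prior (1/6 each), posterior ∝ likelihood:
  Urn IV: 0.18 × 0.16 = 0.0288
  Urn VI: 0.09 × 0.24 = 0.0216
  Urn I: 0.134 × 0.247 = 0.033098
  Urn II: 0.303 × 0.03 = 0.00909
  Urn III: 0.25 × 0.09 = 0.0225
  Urn V: 0.028 × 0.155 = 0.00434
Normalizing constant = 0.119428.
P(Urn VI | evidence) = 0.0216 / 0.119428 ≈ 0.181.

0.181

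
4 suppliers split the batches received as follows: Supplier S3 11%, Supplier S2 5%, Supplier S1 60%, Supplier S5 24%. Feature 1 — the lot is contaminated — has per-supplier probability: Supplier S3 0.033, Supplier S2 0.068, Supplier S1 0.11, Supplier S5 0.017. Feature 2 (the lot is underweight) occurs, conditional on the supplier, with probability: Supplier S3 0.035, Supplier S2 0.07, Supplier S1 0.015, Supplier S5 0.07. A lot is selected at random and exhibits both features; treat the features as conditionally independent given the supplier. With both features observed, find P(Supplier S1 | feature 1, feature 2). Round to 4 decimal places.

0.6034

Prior × likelihood for each hypothesis:
  Supplier S3: 0.11 × 0.033 × 0.035 = 0.00012705
  Supplier S2: 0.05 × 0.068 × 0.07 = 0.000238
  Supplier S1: 0.6 × 0.11 × 0.015 = 0.00099
  Supplier S5: 0.24 × 0.017 × 0.07 = 0.0002856
Total = 0.00164065.
P(Supplier S1 | evidence) = 0.00099 / 0.00164065 ≈ 0.6034.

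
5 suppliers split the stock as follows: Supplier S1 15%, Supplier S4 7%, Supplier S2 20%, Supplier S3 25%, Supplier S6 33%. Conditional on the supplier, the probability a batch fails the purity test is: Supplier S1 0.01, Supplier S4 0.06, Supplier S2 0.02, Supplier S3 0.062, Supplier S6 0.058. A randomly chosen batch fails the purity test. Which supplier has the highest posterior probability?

Unnormalized posteriors (prior × likelihood):
  Supplier S1: 0.15 × 0.01 = 0.0015
  Supplier S4: 0.07 × 0.06 = 0.0042
  Supplier S2: 0.2 × 0.02 = 0.004
  Supplier S3: 0.25 × 0.062 = 0.0155
  Supplier S6: 0.33 × 0.058 = 0.01914
Sum = 0.04434.
Largest term belongs to Supplier S6, so Supplier S6 is most probable.

Supplier S6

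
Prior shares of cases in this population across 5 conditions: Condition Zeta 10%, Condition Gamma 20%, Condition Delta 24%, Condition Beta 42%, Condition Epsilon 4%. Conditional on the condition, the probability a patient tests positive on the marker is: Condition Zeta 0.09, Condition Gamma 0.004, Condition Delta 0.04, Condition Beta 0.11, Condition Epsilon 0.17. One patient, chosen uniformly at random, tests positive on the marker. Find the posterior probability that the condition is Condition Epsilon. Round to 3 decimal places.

Compute prior × likelihood for every hypothesis:
  Condition Zeta: 0.1 × 0.09 = 0.009
  Condition Gamma: 0.2 × 0.004 = 0.0008
  Condition Delta: 0.24 × 0.04 = 0.0096
  Condition Beta: 0.42 × 0.11 = 0.0462
  Condition Epsilon: 0.04 × 0.17 = 0.0068
Normalizing constant = 0.0724.
P(Condition Epsilon | evidence) = 0.0068 / 0.0724 ≈ 0.094.

0.094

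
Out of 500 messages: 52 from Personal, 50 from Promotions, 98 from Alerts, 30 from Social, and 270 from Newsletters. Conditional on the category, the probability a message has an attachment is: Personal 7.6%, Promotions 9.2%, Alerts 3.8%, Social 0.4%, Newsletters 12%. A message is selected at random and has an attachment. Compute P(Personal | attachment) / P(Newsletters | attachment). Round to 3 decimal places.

0.122

Unnormalized posteriors (prior × likelihood):
  Personal: 0.104 × 0.076 = 0.007904
  Promotions: 0.1 × 0.092 = 0.0092
  Alerts: 0.196 × 0.038 = 0.007448
  Social: 0.06 × 0.004 = 0.00024
  Newsletters: 0.54 × 0.12 = 0.0648
Sum = 0.089592.
The ratio is 0.007904 / 0.0648 (the normalizer cancels) = 0.122.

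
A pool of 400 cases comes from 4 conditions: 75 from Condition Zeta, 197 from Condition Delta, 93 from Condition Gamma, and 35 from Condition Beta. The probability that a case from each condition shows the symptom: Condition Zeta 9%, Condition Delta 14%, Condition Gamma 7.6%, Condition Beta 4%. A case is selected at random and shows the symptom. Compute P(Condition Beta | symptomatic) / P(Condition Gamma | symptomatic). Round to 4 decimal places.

Compute prior × likelihood for every hypothesis:
  Condition Zeta: 0.1875 × 0.09 = 0.016875
  Condition Delta: 0.4925 × 0.14 = 0.06895
  Condition Gamma: 0.2325 × 0.076 = 0.01767
  Condition Beta: 0.0875 × 0.04 = 0.0035
Normalizing constant = 0.106995.
The ratio is 0.0035 / 0.01767 (the normalizer cancels) = 0.1981.

0.1981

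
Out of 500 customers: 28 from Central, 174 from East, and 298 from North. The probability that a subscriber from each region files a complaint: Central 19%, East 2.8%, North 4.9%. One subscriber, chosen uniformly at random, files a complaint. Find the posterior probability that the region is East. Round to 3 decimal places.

Compute prior × likelihood for every hypothesis:
  Central: 0.056 × 0.19 = 0.01064
  East: 0.348 × 0.028 = 0.009744
  North: 0.596 × 0.049 = 0.029204
Normalizing constant = 0.049588.
P(East | evidence) = 0.009744 / 0.049588 ≈ 0.196.

0.196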